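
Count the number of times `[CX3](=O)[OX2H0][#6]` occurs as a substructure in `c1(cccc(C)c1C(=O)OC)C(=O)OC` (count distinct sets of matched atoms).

2

[CX3](=O)[OX2H0][#6] is the SMARTS for an ester: a carbonyl carbon bonded to an oxygen that is itself bonded to carbon (no H on that O).
The molecule carries 2 separate instances of a methyl-ester group (-C(=O)OCH3) meeting every constraint; each maps to a distinct set of atoms, giving 2 matches.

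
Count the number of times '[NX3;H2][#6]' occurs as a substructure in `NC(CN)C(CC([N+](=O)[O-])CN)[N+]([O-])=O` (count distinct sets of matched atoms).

3

[NX3;H2][#6] is the SMARTS for a primary amine: a trivalent nitrogen with two H attached to carbon.
The molecule carries 3 separate instances of a primary amino group (-NH2) meeting every constraint; each maps to a distinct set of atoms, giving 3 matches.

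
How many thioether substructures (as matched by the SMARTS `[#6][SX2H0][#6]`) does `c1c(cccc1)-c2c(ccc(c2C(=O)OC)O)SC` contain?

1

[#6][SX2H0][#6] is the SMARTS for a thioether: an aliphatic sulfur bridging two carbons with no H on the sulfur.
Exactly one fragment in the molecule meets all constraints, giving 1 match.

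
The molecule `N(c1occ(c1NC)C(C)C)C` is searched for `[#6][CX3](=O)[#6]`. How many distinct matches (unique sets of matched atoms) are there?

[#6][CX3](=O)[#6] is the SMARTS for a ketone: a carbonyl carbon (no H) flanked by two carbons.
No fragment in the molecule satisfies every constraint, giving 0 matches.

0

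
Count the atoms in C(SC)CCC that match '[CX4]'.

The query [CX4] means: C with X4: aliphatic carbon with exactly 4 total connections (bonds + H).
Check the 6 heavy atoms by environment: 5× C (X4) → match; 1× S (X2) → no.
That gives 5 matching atoms.

5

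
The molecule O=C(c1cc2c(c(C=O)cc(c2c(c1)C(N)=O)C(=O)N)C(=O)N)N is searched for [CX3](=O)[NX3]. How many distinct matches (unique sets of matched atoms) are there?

[CX3](=O)[NX3] is the SMARTS for an amide: a carbonyl carbon bonded to a trivalent nitrogen.
The molecule carries 4 separate instances of a primary amide (-C(=O)NH2) meeting every constraint; each maps to a distinct set of atoms, giving 4 matches.

4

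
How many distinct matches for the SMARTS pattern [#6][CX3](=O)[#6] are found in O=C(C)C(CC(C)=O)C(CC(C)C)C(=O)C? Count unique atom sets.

[#6][CX3](=O)[#6] is the SMARTS for a ketone: a carbonyl carbon (no H) flanked by two carbons.
The molecule carries 3 separate instances of an acetyl/ketone group (-C(=O)CH3) meeting every constraint; each maps to a distinct set of atoms, giving 3 matches.

3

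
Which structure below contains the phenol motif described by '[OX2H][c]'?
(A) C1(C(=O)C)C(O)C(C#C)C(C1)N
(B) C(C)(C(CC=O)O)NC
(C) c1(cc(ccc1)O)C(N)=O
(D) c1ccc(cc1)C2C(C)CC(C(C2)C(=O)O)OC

C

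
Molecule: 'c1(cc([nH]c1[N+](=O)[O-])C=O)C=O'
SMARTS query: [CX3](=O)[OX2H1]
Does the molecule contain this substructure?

No

The pattern [CX3](=O)[OX2H1] describes an sp2 carbon double-bonded to O and single-bonded to an -OH oxygen — a carboxylic acid.
The closest candidate here is an aldehyde (-CHO), but there is no singly-bonded oxygen on the carbonyl carbon. No other fragment satisfies the full query, so there is no match.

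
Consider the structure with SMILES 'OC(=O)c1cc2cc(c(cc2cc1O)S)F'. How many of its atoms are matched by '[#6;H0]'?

The query [#6;H0] means: any carbon with no attached hydrogen.
Check the 16 heavy atoms by environment: 6× c (aromatic, H0) → match; 4× c (aromatic, H1) → no; 1× F (H0) → no; 1× S (H1) → no; 2× O (H1) → no; 1× C (H0) → match; 1× O (H0) → no.
Summing the matching environments: 6 + 1 = 7 matching atoms.

7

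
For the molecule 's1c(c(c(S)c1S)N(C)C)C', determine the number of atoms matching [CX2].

The query [CX2] means: C with X2: aliphatic carbon with exactly 2 total connections.
Check the 11 heavy atoms by environment: 1× s (aromatic, X2) → no; 4× c (aromatic, X3) → no; 2× S (X2) → no; 1× N (X3) → no; 3× C (X4) → no.
No environment satisfies the query, so 0 matching atoms.

0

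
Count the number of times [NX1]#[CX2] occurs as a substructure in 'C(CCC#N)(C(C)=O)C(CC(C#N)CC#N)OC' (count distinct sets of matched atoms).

[NX1]#[CX2] is the SMARTS for a nitrile: a nitrogen triple-bonded to a two-connected carbon.
The molecule carries 3 separate instances of a nitrile (-C#N) meeting every constraint; each maps to a distinct set of atoms, giving 3 matches.

3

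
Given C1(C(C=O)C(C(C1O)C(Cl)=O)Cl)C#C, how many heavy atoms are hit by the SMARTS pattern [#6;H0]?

2

The query [#6;H0] means: any carbon with no attached hydrogen.
Check the 14 heavy atoms by environment: 7× C (H1) → no; 2× C (H0) → match; 1× O (H1) → no; 2× O (H0) → no; 2× Cl (H0) → no.
That gives 2 matching atoms.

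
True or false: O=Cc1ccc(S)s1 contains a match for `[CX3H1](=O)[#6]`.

The pattern [CX3H1](=O)[#6] describes an sp2 carbon with one H, double-bonded to O and single-bonded to carbon — an aldehyde.
The molecule carries an aldehyde (-CHO), whose atoms satisfy every constraint of the query, so the pattern matches.

True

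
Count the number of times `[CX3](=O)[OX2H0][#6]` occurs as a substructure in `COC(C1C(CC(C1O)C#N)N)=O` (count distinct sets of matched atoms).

1

[CX3](=O)[OX2H0][#6] is the SMARTS for an ester: a carbonyl carbon bonded to an oxygen that is itself bonded to carbon (no H on that O).
Exactly one fragment in the molecule meets all constraints, giving 1 match.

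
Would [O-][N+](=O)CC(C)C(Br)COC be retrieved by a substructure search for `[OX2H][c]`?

The pattern [OX2H][c] describes a hydroxyl oxygen attached to an aromatic carbon — a phenol.
The closest candidate here is a methoxy ether (-OCH3), but the oxygen has H0, not H1. No other fragment satisfies the full query, so there is no match.

No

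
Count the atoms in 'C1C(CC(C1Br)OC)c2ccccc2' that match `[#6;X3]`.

The query [#6;X3] means: any carbon (aromatic or not) with three total connections.
Check the 14 heavy atoms by environment: 6× C (X4) → no; 1× O (X2) → no; 1× Br (X1) → no; 6× c (aromatic, X3) → match.
That gives 6 matching atoms.

6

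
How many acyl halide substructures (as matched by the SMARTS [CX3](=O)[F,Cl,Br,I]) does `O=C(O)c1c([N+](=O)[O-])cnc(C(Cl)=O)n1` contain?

[CX3](=O)[F,Cl,Br,I] is the SMARTS for an acyl halide: a carbonyl carbon bonded to a halogen.
Exactly one fragment in the molecule meets all constraints, giving 1 match.

1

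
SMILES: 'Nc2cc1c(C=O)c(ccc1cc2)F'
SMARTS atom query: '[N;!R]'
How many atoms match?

Check the 14 heavy atoms by environment: 10× c (aromatic, in 6-ring) → no; 1× C (acyclic) → no; 1× O (acyclic) → no; 1× N (acyclic) → match; 1× F (acyclic) → no.
That gives 1 matching atom.

1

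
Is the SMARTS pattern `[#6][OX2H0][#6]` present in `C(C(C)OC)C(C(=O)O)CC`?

The pattern [#6][OX2H0][#6] describes an aliphatic oxygen bridging two carbons with no H on the oxygen — an ether.
The molecule carries a methoxy ether (-OCH3), whose atoms satisfy every constraint of the query, so the pattern matches.

Yes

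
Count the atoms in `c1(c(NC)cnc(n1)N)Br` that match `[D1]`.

The query [D1] means: atom with exactly one heavy-atom neighbour (degree 1).
Check the 10 heavy atoms by environment: 2× n (aromatic, D2) → no; 3× c (aromatic, D3) → no; 1× c (aromatic, D2) → no; 1× N (D1) → match; 1× Br (D1) → match; 1× N (D2) → no; 1× C (D1) → match.
Summing the matching environments: 1 + 1 + 1 = 3 matching atoms.

3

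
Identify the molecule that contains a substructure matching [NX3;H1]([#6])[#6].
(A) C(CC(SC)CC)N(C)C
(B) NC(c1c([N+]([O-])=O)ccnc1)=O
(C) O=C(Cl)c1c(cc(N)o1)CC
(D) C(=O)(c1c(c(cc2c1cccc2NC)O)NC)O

D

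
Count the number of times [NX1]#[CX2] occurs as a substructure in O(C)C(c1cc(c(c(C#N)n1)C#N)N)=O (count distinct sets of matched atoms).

2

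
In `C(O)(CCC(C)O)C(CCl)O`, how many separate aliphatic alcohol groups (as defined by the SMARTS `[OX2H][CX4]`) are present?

3

[OX2H][CX4] is the SMARTS for an aliphatic alcohol: a hydroxyl oxygen bound to an sp3 (X4) carbon.
The molecule carries 3 separate instances of a hydroxyl group (-OH) meeting every constraint; each maps to a distinct set of atoms, giving 3 matches.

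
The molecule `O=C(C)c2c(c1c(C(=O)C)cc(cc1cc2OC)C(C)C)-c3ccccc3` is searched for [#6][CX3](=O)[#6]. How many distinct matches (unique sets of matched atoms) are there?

2

[#6][CX3](=O)[#6] is the SMARTS for a ketone: a carbonyl carbon (no H) flanked by two carbons.
The molecule carries 2 separate instances of an acetyl/ketone group (-C(=O)CH3) meeting every constraint; each maps to a distinct set of atoms, giving 2 matches.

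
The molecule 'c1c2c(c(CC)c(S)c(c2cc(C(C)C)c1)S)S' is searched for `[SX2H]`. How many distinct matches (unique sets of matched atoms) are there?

3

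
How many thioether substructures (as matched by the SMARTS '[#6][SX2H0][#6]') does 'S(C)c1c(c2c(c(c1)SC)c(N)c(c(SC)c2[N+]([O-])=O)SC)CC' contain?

[#6][SX2H0][#6] is the SMARTS for a thioether: an aliphatic sulfur bridging two carbons with no H on the sulfur.
The molecule carries 4 separate instances of a methylthio ether (-SCH3) meeting every constraint; each maps to a distinct set of atoms, giving 4 matches.

4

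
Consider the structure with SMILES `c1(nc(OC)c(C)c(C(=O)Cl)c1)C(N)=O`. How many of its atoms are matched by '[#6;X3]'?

7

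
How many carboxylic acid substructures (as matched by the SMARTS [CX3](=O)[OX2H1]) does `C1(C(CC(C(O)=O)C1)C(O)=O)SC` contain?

[CX3](=O)[OX2H1] is the SMARTS for a carboxylic acid: an sp2 carbon double-bonded to O and single-bonded to an -OH oxygen.
The molecule carries 2 separate instances of a carboxylic acid group (-C(=O)OH) meeting every constraint; each maps to a distinct set of atoms, giving 2 matches.

2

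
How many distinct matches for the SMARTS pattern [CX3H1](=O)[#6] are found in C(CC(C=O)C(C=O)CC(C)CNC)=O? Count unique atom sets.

3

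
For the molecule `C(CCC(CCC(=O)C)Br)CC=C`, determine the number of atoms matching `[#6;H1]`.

2

Check the 13 heavy atoms by environment: 7× C (H2) → no; 2× C (H1) → match; 1× C (H0) → no; 1× O (H0) → no; 1× C (H3) → no; 1× Br (H0) → no.
That gives 2 matching atoms.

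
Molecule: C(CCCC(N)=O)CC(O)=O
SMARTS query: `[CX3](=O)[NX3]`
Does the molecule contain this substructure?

Yes

The pattern [CX3](=O)[NX3] describes a carbonyl carbon bonded to a trivalent nitrogen — an amide.
The molecule carries a primary amide (-C(=O)NH2), whose atoms satisfy every constraint of the query, so the pattern matches.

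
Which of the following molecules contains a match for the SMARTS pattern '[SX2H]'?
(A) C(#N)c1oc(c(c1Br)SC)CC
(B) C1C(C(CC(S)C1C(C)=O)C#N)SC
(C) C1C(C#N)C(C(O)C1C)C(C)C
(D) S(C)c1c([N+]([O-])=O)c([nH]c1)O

[SX2H] describes an aliphatic sulfur with two connections, one being H (a thiol).
(A) has a methylthio ether (-SCH3) but the sulfur has H0 (bonded to two carbons), not H1.
(B) contains a thiol (-SH), which satisfies every atom and bond constraint.
(C) has a hydroxyl group (-OH) but it is an -OH, not an -SH.
(D) has a hydroxyl group (-OH) but it is an -OH, not an -SH.
So the answer is (B).

B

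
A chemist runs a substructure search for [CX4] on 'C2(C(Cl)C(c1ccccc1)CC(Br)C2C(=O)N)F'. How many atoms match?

The query [CX4] means: C with X4: aliphatic carbon with exactly 4 total connections (bonds + H).
Check the 18 heavy atoms by environment: 6× C (X4) → match; 1× C (X3) → no; 1× O (X1) → no; 1× N (X3) → no; 6× c (aromatic, X3) → no; 1× F (X1) → no; 1× Cl (X1) → no; 1× Br (X1) → no.
That gives 6 matching atoms.

6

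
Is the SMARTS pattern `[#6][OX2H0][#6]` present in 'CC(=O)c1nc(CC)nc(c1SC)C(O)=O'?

No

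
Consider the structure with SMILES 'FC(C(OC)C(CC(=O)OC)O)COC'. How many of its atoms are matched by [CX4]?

8

The query [CX4] means: C with X4: aliphatic carbon with exactly 4 total connections (bonds + H).
Check the 15 heavy atoms by environment: 8× C (X4) → match; 1× C (X3) → no; 1× O (X1) → no; 4× O (X2) → no; 1× F (X1) → no.
That gives 8 matching atoms.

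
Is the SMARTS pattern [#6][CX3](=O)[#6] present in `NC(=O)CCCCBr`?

The pattern [#6][CX3](=O)[#6] describes a carbonyl carbon (no H) flanked by two carbons — a ketone.
The closest candidate here is a primary amide (-C(=O)NH2), but one neighbour of the carbonyl carbon is N, not C. No other fragment satisfies the full query, so there is no match.

No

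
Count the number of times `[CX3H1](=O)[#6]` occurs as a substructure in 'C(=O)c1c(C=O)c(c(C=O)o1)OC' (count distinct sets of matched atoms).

3

[CX3H1](=O)[#6] is the SMARTS for an aldehyde: an sp2 carbon with one H, double-bonded to O and single-bonded to carbon.
The molecule carries 3 separate instances of an aldehyde (-CHO) meeting every constraint; each maps to a distinct set of atoms, giving 3 matches.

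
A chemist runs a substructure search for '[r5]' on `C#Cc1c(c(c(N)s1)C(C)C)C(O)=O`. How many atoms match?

5

The query [r5] means: r5 matches atoms in a five-membered ring.
Check the 14 heavy atoms by environment: 1× s (aromatic, in 5-ring) → match; 4× c (aromatic, in 5-ring) → match; 6× C (acyclic) → no; 2× O (acyclic) → no; 1× N (acyclic) → no.
Summing the matching environments: 1 + 4 = 5 matching atoms.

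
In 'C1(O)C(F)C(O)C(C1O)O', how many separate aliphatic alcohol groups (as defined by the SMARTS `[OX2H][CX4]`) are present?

4

[OX2H][CX4] is the SMARTS for an aliphatic alcohol: a hydroxyl oxygen bound to an sp3 (X4) carbon.
The molecule carries 4 separate instances of a hydroxyl group (-OH) meeting every constraint; each maps to a distinct set of atoms, giving 4 matches.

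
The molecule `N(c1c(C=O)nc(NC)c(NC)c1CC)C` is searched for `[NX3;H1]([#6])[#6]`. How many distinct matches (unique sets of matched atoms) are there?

[NX3;H1]([#6])[#6] is the SMARTS for a secondary amine: a trivalent nitrogen with one H, bonded to two carbons.
The molecule carries 3 separate instances of an N-methylamino group (-NHCH3) meeting every constraint; each maps to a distinct set of atoms, giving 3 matches.

3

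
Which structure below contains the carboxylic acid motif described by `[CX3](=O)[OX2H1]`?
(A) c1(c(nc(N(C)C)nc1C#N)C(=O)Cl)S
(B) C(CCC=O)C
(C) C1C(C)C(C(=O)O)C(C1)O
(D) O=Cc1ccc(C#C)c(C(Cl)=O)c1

C

[CX3](=O)[OX2H1] describes an sp2 carbon double-bonded to O and single-bonded to an -OH oxygen (a carboxylic acid).
(A) has an acyl chloride (-C(=O)Cl) but the carbonyl is bonded to Cl, not to an -OH oxygen.
(B) has an aldehyde (-CHO) but there is no singly-bonded oxygen on the carbonyl carbon.
(C) contains a carboxylic acid group (-C(=O)OH), which satisfies every atom and bond constraint.
(D) has an aldehyde (-CHO) but there is no singly-bonded oxygen on the carbonyl carbon.
So the answer is (C).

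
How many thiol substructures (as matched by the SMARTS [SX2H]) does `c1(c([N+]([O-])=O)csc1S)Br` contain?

1

[SX2H] is the SMARTS for a thiol: an aliphatic sulfur with two connections, one being H.
Exactly one fragment in the molecule meets all constraints, giving 1 match.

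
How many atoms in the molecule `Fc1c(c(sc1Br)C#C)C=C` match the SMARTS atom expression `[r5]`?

The query [r5] means: r5 matches atoms in a five-membered ring.
Check the 11 heavy atoms by environment: 1× s (aromatic, in 5-ring) → match; 4× c (aromatic, in 5-ring) → match; 1× Br (acyclic) → no; 4× C (acyclic) → no; 1× F (acyclic) → no.
Summing the matching environments: 1 + 4 = 5 matching atoms.

5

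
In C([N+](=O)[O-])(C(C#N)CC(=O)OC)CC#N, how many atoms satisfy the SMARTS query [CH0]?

Check the 15 heavy atoms by environment: 2× C (H2) → no; 2× C (H1) → no; 3× C (H0) → match; 2× N (H0) → no; 3× O (H0) → no; 1× C (H3) → no; 1× N (charge +1, H0) → no; 1× O (charge -1, H0) → no.
That gives 3 matching atoms.

3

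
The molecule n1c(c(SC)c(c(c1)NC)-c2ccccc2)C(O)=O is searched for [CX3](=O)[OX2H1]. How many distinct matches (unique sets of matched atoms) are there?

1

[CX3](=O)[OX2H1] is the SMARTS for a carboxylic acid: an sp2 carbon double-bonded to O and single-bonded to an -OH oxygen.
Exactly one fragment in the molecule meets all constraints, giving 1 match.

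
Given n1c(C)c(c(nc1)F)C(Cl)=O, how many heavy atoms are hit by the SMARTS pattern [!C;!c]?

The query [!C;!c] means: neither aliphatic nor aromatic carbon — same as [!#6].
Check the 11 heavy atoms by environment: 2× n (aromatic) → match; 4× c (aromatic) → no; 1× F → match; 2× C → no; 1× O → match; 1× Cl → match.
Summing the matching environments: 2 + 1 + 1 + 1 = 5 matching atoms.

5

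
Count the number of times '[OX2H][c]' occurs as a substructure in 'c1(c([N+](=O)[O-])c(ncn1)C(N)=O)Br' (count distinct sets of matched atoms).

0

[OX2H][c] is the SMARTS for a phenol: a hydroxyl oxygen attached to an aromatic carbon.
No fragment in the molecule satisfies every constraint, giving 0 matches.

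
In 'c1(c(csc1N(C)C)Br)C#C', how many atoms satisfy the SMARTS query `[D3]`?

The query [D3] means: atom with exactly three heavy-atom neighbours.
Check the 11 heavy atoms by environment: 1× s (aromatic, D2) → no; 1× c (aromatic, D2) → no; 3× c (aromatic, D3) → match; 1× N (D3) → match; 3× C (D1) → no; 1× C (D2) → no; 1× Br (D1) → no.
Summing the matching environments: 3 + 1 = 4 matching atoms.

4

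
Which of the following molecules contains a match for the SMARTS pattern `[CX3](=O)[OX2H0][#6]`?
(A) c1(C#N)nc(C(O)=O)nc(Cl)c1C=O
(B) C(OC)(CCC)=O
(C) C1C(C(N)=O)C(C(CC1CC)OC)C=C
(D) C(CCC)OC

[CX3](=O)[OX2H0][#6] describes a carbonyl carbon bonded to an oxygen that is itself bonded to carbon (no H on that O) (an ester).
(A) has a carboxylic acid group (-C(=O)OH) but the singly-bonded O carries H (OX2H1, not H0).
(B) contains a methyl-ester group (-C(=O)OCH3), which satisfies every atom and bond constraint.
(C) has a primary amide (-C(=O)NH2) but the carbonyl is bonded to N, not to an O-C linkage.
(D) has a methoxy ether (-OCH3) but the ether oxygen is not adjacent to a C=O carbon.
So the answer is (B).

B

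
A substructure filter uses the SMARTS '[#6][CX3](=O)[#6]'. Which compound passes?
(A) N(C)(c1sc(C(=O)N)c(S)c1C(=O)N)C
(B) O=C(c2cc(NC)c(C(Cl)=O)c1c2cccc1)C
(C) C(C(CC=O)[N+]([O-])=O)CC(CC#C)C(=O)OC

[#6][CX3](=O)[#6] describes a carbonyl carbon (no H) flanked by two carbons (a ketone).
(A) has a primary amide (-C(=O)NH2) but one neighbour of the carbonyl carbon is N, not C.
(B) contains an acetyl/ketone group (-C(=O)CH3), which satisfies every atom and bond constraint.
(C) has a methyl-ester group (-C(=O)OCH3) but one neighbour of the carbonyl carbon is O, not C.
So the answer is (B).

B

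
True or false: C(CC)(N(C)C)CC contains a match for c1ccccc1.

The pattern c1ccccc1 describes six aromatic carbons in a ring — a benzene ring.
The closest candidate here is a methyl group (-CH3), but no six-membered all-carbon aromatic ring is present. No other fragment satisfies the full query, so there is no match.

False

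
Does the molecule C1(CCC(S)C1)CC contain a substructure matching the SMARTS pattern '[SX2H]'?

Yes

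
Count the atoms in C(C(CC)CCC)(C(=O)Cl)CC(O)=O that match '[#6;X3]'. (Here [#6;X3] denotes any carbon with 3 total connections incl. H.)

2

The query [#6;X3] means: any carbon (aromatic or not) with three total connections.
Check the 14 heavy atoms by environment: 8× C (X4) → no; 2× C (X3) → match; 2× O (X1) → no; 1× O (X2) → no; 1× Cl (X1) → no.
That gives 2 matching atoms.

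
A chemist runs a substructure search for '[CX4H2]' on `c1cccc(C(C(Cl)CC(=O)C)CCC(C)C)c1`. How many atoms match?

3

Check the 18 heavy atoms by environment: 3× C (H2, X4) → match; 3× C (H1, X4) → no; 1× C (H0, X3) → no; 1× O (H0, X1) → no; 3× C (H3, X4) → no; 1× Cl (H0, X1) → no; 1× c (aromatic, H0, X3) → no; 5× c (aromatic, H1, X3) → no.
That gives 3 matching atoms.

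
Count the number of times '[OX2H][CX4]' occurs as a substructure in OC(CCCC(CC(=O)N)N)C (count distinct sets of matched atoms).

1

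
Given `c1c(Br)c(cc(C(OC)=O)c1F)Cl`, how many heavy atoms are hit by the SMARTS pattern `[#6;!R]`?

2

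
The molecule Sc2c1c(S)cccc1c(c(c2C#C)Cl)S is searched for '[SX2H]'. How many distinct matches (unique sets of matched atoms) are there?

[SX2H] is the SMARTS for a thiol: an aliphatic sulfur with two connections, one being H.
The molecule carries 3 separate instances of a thiol (-SH) meeting every constraint; each maps to a distinct set of atoms, giving 3 matches.

3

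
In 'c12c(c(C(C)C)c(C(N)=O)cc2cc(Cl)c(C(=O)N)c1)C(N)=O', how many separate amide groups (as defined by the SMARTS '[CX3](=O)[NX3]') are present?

3

[CX3](=O)[NX3] is the SMARTS for an amide: a carbonyl carbon bonded to a trivalent nitrogen.
The molecule carries 3 separate instances of a primary amide (-C(=O)NH2) meeting every constraint; each maps to a distinct set of atoms, giving 3 matches.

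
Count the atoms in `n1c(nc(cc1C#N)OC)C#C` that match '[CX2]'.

Check the 12 heavy atoms by environment: 2× n (aromatic, X2) → no; 4× c (aromatic, X3) → no; 3× C (X2) → match; 1× N (X1) → no; 1× O (X2) → no; 1× C (X4) → no.
That gives 3 matching atoms.

3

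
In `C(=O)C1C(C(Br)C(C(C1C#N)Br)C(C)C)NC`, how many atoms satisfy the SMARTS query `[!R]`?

11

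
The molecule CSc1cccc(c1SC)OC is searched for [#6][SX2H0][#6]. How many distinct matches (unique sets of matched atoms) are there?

[#6][SX2H0][#6] is the SMARTS for a thioether: an aliphatic sulfur bridging two carbons with no H on the sulfur.
The molecule carries 2 separate instances of a methylthio ether (-SCH3) meeting every constraint; each maps to a distinct set of atoms, giving 2 matches.

2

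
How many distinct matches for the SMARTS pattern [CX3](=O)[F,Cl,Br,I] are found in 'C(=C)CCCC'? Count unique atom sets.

0

[CX3](=O)[F,Cl,Br,I] is the SMARTS for an acyl halide: a carbonyl carbon bonded to a halogen.
No fragment in the molecule satisfies every constraint, giving 0 matches.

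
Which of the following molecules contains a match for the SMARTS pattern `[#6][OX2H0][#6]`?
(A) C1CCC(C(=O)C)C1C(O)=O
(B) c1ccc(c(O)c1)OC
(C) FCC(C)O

B

[#6][OX2H0][#6] describes an aliphatic oxygen bridging two carbons with no H on the oxygen (an ether).
(A) has a carboxylic acid group (-C(=O)OH) but the -OH oxygen has H1; the =O is OX1, not OX2.
(B) contains a methoxy ether (-OCH3), which satisfies every atom and bond constraint.
(C) has a hydroxyl group (-OH) but the oxygen has H1, not H0 bridging two carbons.
So the answer is (B).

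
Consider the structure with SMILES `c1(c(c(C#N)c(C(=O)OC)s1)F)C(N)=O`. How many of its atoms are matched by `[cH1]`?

0

The query [cH1] means: aromatic carbon bearing exactly one hydrogen.
Check the 15 heavy atoms by environment: 1× s (aromatic, H0) → no; 4× c (aromatic, H0) → no; 3× C (H0) → no; 3× O (H0) → no; 1× N (H2) → no; 1× N (H0) → no; 1× F (H0) → no; 1× C (H3) → no.
No environment satisfies the query, so 0 matching atoms.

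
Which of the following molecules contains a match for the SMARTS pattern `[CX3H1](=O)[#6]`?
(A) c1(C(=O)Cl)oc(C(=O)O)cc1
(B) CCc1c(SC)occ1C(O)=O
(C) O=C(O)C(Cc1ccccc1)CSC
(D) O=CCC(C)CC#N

D

[CX3H1](=O)[#6] describes an sp2 carbon with one H, double-bonded to O and single-bonded to carbon (an aldehyde).
(A) has a carboxylic acid group (-C(=O)OH) but the carbonyl carbon has H0 and is bonded to O, not H1.
(B) has a carboxylic acid group (-C(=O)OH) but the carbonyl carbon has H0 and is bonded to O, not H1.
(C) has a carboxylic acid group (-C(=O)OH) but the carbonyl carbon has H0 and is bonded to O, not H1.
(D) contains an aldehyde (-CHO), which satisfies every atom and bond constraint.
So the answer is (D).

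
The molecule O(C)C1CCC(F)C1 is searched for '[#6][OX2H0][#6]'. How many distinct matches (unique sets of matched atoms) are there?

1

[#6][OX2H0][#6] is the SMARTS for an ether: an aliphatic oxygen bridging two carbons with no H on the oxygen.
Exactly one fragment in the molecule meets all constraints, giving 1 match.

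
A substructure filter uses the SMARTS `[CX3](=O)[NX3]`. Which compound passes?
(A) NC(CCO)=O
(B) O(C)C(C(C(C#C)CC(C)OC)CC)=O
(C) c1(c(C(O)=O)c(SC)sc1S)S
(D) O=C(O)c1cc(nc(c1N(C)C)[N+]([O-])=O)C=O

A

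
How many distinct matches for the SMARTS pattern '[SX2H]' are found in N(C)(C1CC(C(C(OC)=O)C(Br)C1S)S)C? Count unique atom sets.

[SX2H] is the SMARTS for a thiol: an aliphatic sulfur with two connections, one being H.
The molecule carries 2 separate instances of a thiol (-SH) meeting every constraint; each maps to a distinct set of atoms, giving 2 matches.

2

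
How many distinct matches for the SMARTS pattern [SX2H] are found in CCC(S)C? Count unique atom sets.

1

[SX2H] is the SMARTS for a thiol: an aliphatic sulfur with two connections, one being H.
Exactly one fragment in the molecule meets all constraints, giving 1 match.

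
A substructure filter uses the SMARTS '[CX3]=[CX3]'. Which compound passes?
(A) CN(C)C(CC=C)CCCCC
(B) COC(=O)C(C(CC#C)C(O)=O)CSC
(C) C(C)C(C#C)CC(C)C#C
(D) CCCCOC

A

[CX3]=[CX3] describes a non-aromatic C=C double bond between two sp2 carbons (an alkene).
(A) contains a vinyl group (-CH=CH2), which satisfies every atom and bond constraint.
(B) has an ethynyl group (-C#CH) but the C-C bond is a triple bond, not a double bond.
(C) has an ethynyl group (-C#CH) but the C-C bond is a triple bond, not a double bond.
(D) has an ethyl group (-CH2CH3) but its C-C bond is a single bond between CX4 carbons, not CX3=CX3.
So the answer is (A).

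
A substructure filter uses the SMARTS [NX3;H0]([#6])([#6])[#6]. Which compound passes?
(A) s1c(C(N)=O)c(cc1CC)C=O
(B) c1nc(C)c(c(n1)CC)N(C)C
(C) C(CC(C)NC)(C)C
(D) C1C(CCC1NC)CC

B

[NX3;H0]([#6])([#6])[#6] describes a trivalent nitrogen with no H, bonded to three carbons (a tertiary amine).
(A) has a primary amide (-C(=O)NH2) but the amide nitrogen has H2 and only one carbon neighbour.
(B) contains a dimethylamino group (-N(CH3)2), which satisfies every atom and bond constraint.
(C) has an N-methylamino group (-NHCH3) but the nitrogen still has one H (H1), not H0.
(D) has an N-methylamino group (-NHCH3) but the nitrogen still has one H (H1), not H0.
So the answer is (B).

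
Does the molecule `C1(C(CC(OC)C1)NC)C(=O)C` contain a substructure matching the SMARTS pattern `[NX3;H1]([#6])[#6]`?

The pattern [NX3;H1]([#6])[#6] describes a trivalent nitrogen with one H, bonded to two carbons — a secondary amine.
The molecule carries an N-methylamino group (-NHCH3), whose atoms satisfy every constraint of the query, so the pattern matches.

Yes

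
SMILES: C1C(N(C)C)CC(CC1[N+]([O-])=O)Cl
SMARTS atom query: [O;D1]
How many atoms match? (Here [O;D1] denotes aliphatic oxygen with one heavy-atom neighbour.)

2

The query [O;D1] means: aliphatic oxygen bonded to exactly one heavy atom.
Check the 13 heavy atoms by environment: 3× C (D2) → no; 3× C (D3) → no; 1× Cl (D1) → no; 1× N (charge +1, D3) → no; 1× O (charge -1, D1) → match; 1× O (D1) → match; 1× N (D3) → no; 2× C (D1) → no.
Summing the matching environments: 1 + 1 = 2 matching atoms.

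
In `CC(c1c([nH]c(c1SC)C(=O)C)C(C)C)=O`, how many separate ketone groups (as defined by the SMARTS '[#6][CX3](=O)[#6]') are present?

2

[#6][CX3](=O)[#6] is the SMARTS for a ketone: a carbonyl carbon (no H) flanked by two carbons.
The molecule carries 2 separate instances of an acetyl/ketone group (-C(=O)CH3) meeting every constraint; each maps to a distinct set of atoms, giving 2 matches.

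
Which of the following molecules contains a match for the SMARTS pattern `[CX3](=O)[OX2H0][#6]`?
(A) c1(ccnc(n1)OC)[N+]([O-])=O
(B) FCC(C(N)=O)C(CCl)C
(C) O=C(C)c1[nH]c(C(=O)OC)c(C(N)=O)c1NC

C

[CX3](=O)[OX2H0][#6] describes a carbonyl carbon bonded to an oxygen that is itself bonded to carbon (no H on that O) (an ester).
(A) has a methoxy ether (-OCH3) but the ether oxygen is not adjacent to a C=O carbon.
(B) has a primary amide (-C(=O)NH2) but the carbonyl is bonded to N, not to an O-C linkage.
(C) contains a methyl-ester group (-C(=O)OCH3), which satisfies every atom and bond constraint.
So the answer is (C).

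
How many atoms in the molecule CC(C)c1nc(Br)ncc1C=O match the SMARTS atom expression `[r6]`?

The query [r6] means: r6 matches atoms in a six-membered ring.
Check the 12 heavy atoms by environment: 2× n (aromatic, in 6-ring) → match; 4× c (aromatic, in 6-ring) → match; 4× C (acyclic) → no; 1× O (acyclic) → no; 1× Br (acyclic) → no.
Summing the matching environments: 2 + 4 = 6 matching atoms.

6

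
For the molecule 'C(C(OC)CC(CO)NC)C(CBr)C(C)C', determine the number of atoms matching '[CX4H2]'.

The query [CX4H2] means: sp3 carbon (X4) with exactly two hydrogens.
Check the 16 heavy atoms by environment: 4× C (H2, X4) → match; 4× C (H1, X4) → no; 1× Br (H0, X1) → no; 4× C (H3, X4) → no; 1× O (H1, X2) → no; 1× O (H0, X2) → no; 1× N (H1, X3) → no.
That gives 4 matching atoms.

4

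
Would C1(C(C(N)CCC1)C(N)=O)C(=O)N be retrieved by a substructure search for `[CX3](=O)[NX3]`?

The pattern [CX3](=O)[NX3] describes a carbonyl carbon bonded to a trivalent nitrogen — an amide.
The molecule carries a primary amide (-C(=O)NH2), whose atoms satisfy every constraint of the query, so the pattern matches.

Yes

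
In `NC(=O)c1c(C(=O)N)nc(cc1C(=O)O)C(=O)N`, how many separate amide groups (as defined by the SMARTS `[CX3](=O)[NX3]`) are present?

3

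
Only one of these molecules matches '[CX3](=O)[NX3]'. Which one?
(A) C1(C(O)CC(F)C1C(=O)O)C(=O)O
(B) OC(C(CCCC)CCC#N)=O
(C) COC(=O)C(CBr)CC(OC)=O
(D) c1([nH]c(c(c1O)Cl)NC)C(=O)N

D

[CX3](=O)[NX3] describes a carbonyl carbon bonded to a trivalent nitrogen (an amide).
(A) has a carboxylic acid group (-C(=O)OH) but the carbonyl is bonded to O, not to an NX3 nitrogen.
(B) has a carboxylic acid group (-C(=O)OH) but the carbonyl is bonded to O, not to an NX3 nitrogen.
(C) has a methyl-ester group (-C(=O)OCH3) but the carbonyl is bonded to O, not to an NX3 nitrogen.
(D) contains a primary amide (-C(=O)NH2), which satisfies every atom and bond constraint.
So the answer is (D).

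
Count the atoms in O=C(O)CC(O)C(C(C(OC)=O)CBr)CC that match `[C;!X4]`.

2

The query [C;!X4] means: aliphatic carbon that does not have four total connections.
Check the 16 heavy atoms by environment: 8× C (X4) → no; 1× Br (X1) → no; 2× C (X3) → match; 2× O (X1) → no; 3× O (X2) → no.
That gives 2 matching atoms.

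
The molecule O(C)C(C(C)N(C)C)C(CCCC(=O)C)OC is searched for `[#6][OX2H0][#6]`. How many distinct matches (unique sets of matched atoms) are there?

[#6][OX2H0][#6] is the SMARTS for an ether: an aliphatic oxygen bridging two carbons with no H on the oxygen.
The molecule carries 2 separate instances of a methoxy ether (-OCH3) meeting every constraint; each maps to a distinct set of atoms, giving 2 matches.

2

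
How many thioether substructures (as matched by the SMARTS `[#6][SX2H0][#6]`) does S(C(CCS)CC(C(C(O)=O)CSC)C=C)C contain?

[#6][SX2H0][#6] is the SMARTS for a thioether: an aliphatic sulfur bridging two carbons with no H on the sulfur.
The molecule carries 2 separate instances of a methylthio ether (-SCH3) meeting every constraint; each maps to a distinct set of atoms, giving 2 matches.

2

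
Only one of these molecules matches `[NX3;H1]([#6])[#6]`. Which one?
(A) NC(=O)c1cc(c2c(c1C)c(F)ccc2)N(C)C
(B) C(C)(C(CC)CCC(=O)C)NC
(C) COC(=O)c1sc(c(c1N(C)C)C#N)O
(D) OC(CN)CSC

B

[NX3;H1]([#6])[#6] describes a trivalent nitrogen with one H, bonded to two carbons (a secondary amine).
(A) has a dimethylamino group (-N(CH3)2) but the nitrogen has H0, not H1.
(B) contains an N-methylamino group (-NHCH3), which satisfies every atom and bond constraint.
(C) has a dimethylamino group (-N(CH3)2) but the nitrogen has H0, not H1.
(D) has a primary amino group (-NH2) but the nitrogen has H2 and only one carbon neighbour.
So the answer is (B).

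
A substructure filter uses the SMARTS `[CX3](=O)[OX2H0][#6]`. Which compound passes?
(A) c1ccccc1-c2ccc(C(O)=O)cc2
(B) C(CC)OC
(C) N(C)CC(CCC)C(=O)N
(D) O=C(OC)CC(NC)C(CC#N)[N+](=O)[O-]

D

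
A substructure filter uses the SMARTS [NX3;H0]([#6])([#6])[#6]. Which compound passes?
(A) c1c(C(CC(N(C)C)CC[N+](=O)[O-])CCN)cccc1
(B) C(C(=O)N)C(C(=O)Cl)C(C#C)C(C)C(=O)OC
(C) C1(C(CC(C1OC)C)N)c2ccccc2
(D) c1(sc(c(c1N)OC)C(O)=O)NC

[NX3;H0]([#6])([#6])[#6] describes a trivalent nitrogen with no H, bonded to three carbons (a tertiary amine).
(A) contains a dimethylamino group (-N(CH3)2), which satisfies every atom and bond constraint.
(B) has a primary amide (-C(=O)NH2) but the amide nitrogen has H2 and only one carbon neighbour.
(C) has a primary amino group (-NH2) but the nitrogen has H2, not H0 with three carbons.
(D) has a primary amino group (-NH2) but the nitrogen has H2, not H0 with three carbons.
So the answer is (A).

A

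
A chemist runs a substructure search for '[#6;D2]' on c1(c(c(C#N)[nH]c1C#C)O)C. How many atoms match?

The query [#6;D2] means: any carbon bonded to exactly two heavy atoms.
Check the 11 heavy atoms by environment: 1× n (aromatic, D2) → no; 4× c (aromatic, D3) → no; 2× C (D2) → match; 1× N (D1) → no; 2× C (D1) → no; 1× O (D1) → no.
That gives 2 matching atoms.

2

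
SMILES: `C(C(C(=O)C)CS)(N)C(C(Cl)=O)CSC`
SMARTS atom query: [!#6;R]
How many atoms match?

The query [!#6;R] means: non-carbon atom that is part of a ring.
Check the 15 heavy atoms by environment: 9× C (acyclic) → no; 2× S (acyclic) → no; 2× O (acyclic) → no; 1× Cl (acyclic) → no; 1× N (acyclic) → no.
No environment satisfies the query, so 0 matching atoms.

0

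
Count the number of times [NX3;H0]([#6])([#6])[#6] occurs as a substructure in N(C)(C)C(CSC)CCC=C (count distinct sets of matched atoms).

1

[NX3;H0]([#6])([#6])[#6] is the SMARTS for a tertiary amine: a trivalent nitrogen with no H, bonded to three carbons.
Exactly one fragment in the molecule meets all constraints, giving 1 match.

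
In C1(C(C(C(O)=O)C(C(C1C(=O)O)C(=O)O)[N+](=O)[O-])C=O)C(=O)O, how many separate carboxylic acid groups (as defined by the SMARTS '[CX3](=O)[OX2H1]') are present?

4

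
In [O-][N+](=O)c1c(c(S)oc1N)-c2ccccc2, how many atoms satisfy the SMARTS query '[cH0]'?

5

The query [cH0] means: aromatic carbon with no attached hydrogen (substituted or ring-fusion).
Check the 16 heavy atoms by environment: 1× o (aromatic, H0) → no; 5× c (aromatic, H0) → match; 1× N (charge +1, H0) → no; 1× O (charge -1, H0) → no; 1× O (H0) → no; 1× S (H1) → no; 5× c (aromatic, H1) → no; 1× N (H2) → no.
That gives 5 matching atoms.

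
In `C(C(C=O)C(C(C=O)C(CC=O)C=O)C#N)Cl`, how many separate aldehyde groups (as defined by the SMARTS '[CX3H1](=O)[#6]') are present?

4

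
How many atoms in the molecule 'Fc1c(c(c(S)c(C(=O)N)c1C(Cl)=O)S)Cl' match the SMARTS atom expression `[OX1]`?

2

The query [OX1] means: aliphatic oxygen with one total connection — typically a carbonyl =O or an oxide.
Check the 16 heavy atoms by environment: 6× c (aromatic, X3) → no; 2× Cl (X1) → no; 2× C (X3) → no; 2× O (X1) → match; 1× N (X3) → no; 2× S (X2) → no; 1× F (X1) → no.
That gives 2 matching atoms.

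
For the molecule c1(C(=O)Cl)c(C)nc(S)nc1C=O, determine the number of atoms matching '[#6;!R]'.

3

Check the 13 heavy atoms by environment: 2× n (aromatic, in 6-ring) → no; 4× c (aromatic, in 6-ring) → no; 3× C (acyclic) → match; 2× O (acyclic) → no; 1× Cl (acyclic) → no; 1× S (acyclic) → no.
That gives 3 matching atoms.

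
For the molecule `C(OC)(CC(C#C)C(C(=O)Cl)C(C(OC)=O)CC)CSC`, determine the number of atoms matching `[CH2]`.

3

The query [CH2] means: aliphatic carbon with exactly two hydrogens.
Check the 21 heavy atoms by environment: 3× C (H2) → match; 5× C (H1) → no; 3× C (H0) → no; 4× O (H0) → no; 4× C (H3) → no; 1× Cl (H0) → no; 1× S (H0) → no.
That gives 3 matching atoms.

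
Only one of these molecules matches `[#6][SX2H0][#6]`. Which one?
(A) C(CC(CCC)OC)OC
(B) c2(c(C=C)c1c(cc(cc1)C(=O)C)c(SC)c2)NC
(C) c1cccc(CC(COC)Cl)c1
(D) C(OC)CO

B

[#6][SX2H0][#6] describes an aliphatic sulfur bridging two carbons with no H on the sulfur (a thioether).
(A) has a methoxy ether (-OCH3) but the bridging atom is O, not S.
(B) contains a methylthio ether (-SCH3), which satisfies every atom and bond constraint.
(C) has a methoxy ether (-OCH3) but the bridging atom is O, not S.
(D) has a methoxy ether (-OCH3) but the bridging atom is O, not S.
So the answer is (B).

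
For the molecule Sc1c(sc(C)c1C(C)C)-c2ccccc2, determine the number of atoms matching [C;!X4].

Check the 16 heavy atoms by environment: 1× s (aromatic, X2) → no; 10× c (aromatic, X3) → no; 4× C (X4) → no; 1× S (X2) → no.
No environment satisfies the query, so 0 matching atoms.

0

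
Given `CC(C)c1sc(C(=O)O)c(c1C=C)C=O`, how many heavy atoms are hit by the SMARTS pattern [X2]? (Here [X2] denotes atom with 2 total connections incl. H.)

The query [X2] means: any atom with exactly two total connections (bonds + H).
Check the 15 heavy atoms by environment: 1× s (aromatic, X2) → match; 4× c (aromatic, X3) → no; 3× C (X4) → no; 4× C (X3) → no; 2× O (X1) → no; 1× O (X2) → match.
Summing the matching environments: 1 + 1 = 2 matching atoms.

2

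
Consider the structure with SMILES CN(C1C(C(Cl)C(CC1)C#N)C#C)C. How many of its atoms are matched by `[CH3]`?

2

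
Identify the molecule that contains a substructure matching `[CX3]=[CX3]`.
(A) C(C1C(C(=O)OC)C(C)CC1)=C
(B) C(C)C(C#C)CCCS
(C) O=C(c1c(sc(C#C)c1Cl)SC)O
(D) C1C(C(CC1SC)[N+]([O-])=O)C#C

[CX3]=[CX3] describes a non-aromatic C=C double bond between two sp2 carbons (an alkene).
(A) contains a vinyl group (-CH=CH2), which satisfies every atom and bond constraint.
(B) has an ethynyl group (-C#CH) but the C-C bond is a triple bond, not a double bond.
(C) has an ethynyl group (-C#CH) but the C-C bond is a triple bond, not a double bond.
(D) has an ethynyl group (-C#CH) but the C-C bond is a triple bond, not a double bond.
So the answer is (A).

A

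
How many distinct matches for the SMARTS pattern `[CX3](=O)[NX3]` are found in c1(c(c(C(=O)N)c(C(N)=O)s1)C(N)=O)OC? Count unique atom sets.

3

[CX3](=O)[NX3] is the SMARTS for an amide: a carbonyl carbon bonded to a trivalent nitrogen.
The molecule carries 3 separate instances of a primary amide (-C(=O)NH2) meeting every constraint; each maps to a distinct set of atoms, giving 3 matches.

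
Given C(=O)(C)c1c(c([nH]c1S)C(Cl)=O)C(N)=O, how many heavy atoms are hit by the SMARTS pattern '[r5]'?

The query [r5] means: r5 matches atoms in a five-membered ring.
Check the 15 heavy atoms by environment: 1× n (aromatic, in 5-ring) → match; 4× c (aromatic, in 5-ring) → match; 4× C (acyclic) → no; 3× O (acyclic) → no; 1× S (acyclic) → no; 1× N (acyclic) → no; 1× Cl (acyclic) → no.
Summing the matching environments: 1 + 4 = 5 matching atoms.

5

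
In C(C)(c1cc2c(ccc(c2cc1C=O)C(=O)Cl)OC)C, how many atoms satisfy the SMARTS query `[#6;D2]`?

5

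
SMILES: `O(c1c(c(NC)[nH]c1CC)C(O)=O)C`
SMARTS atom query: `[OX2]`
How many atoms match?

2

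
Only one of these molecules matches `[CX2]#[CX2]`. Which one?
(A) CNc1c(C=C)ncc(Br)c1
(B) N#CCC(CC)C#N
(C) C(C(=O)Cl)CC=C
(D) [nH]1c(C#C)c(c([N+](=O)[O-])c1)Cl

[CX2]#[CX2] describes a carbon-carbon triple bond (an alkyne).
(A) has a vinyl group (-CH=CH2) but the C=C is a double bond; both carbons are CX3, not CX2.
(B) has a nitrile (-C#N) but the triple bond is C#N, not C#C.
(C) has a vinyl group (-CH=CH2) but the C=C is a double bond; both carbons are CX3, not CX2.
(D) contains an ethynyl group (-C#CH), which satisfies every atom and bond constraint.
So the answer is (D).

D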